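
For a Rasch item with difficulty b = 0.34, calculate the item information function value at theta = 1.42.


P = 1/(1+exp(-(1.42-0.34))) = 0.7465
I = P*(1-P) = 0.7465 * 0.2535
I = 0.1892

0.1892


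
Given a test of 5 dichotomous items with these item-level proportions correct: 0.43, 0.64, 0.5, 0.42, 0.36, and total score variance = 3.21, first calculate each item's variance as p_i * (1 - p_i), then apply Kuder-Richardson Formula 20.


For each item, compute p_i * q_i:
  Item 1: 0.43 * 0.57 = 0.2451
  Item 2: 0.64 * 0.36 = 0.2304
  Item 3: 0.5 * 0.5 = 0.25
  Item 4: 0.42 * 0.58 = 0.2436
  Item 5: 0.36 * 0.64 = 0.2304
Sum(p_i * q_i) = 0.2451 + 0.2304 + 0.25 + 0.2436 + 0.2304 = 1.1995
KR-20 = (k/(k-1)) * (1 - Sum(p_i*q_i) / Var_total)
= (5/4) * (1 - 1.1995/3.21)
= 1.25 * 0.6263
KR-20 = 0.7829

0.7829


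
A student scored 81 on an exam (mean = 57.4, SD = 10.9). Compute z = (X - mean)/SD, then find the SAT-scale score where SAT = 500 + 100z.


z = (X - mean) / SD = (81 - 57.4) / 10.9
z = 23.6 / 10.9
z = 2.1651
SAT-scale = SAT = 500 + 100z
Carry z at full precision (z = 23.6 / 10.9) into the conversion:
SAT-scale = 500 + 100 * (23.6 / 10.9) = 500 + 2360 / 10.9
SAT-scale = 500 + 216.5138
SAT-scale = 716.5138

716.5138


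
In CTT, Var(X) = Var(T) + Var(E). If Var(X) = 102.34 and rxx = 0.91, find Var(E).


var_true = rxx * var_obs = 0.91 * 102.34 = 93.1294
var_error = var_obs - var_true
var_error = 102.34 - 93.1294
var_error = 9.2106

9.2106


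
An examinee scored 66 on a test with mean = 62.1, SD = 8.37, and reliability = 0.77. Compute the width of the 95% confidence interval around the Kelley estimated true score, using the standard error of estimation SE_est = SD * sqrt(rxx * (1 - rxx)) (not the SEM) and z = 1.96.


True score estimate = 0.77*66 + 0.23*62.1 = 65.103
SE_est = SD * sqrt(rxx * (1 - rxx)) = 8.37 * sqrt(0.77 * 0.23) = 8.37 * sqrt(0.1771) = 3.522368
CI = T_est +/- z * SE_est, so width = 2 * z * SE_est = 2 * 1.96 * 3.522368
Width = 13.8077

13.8077


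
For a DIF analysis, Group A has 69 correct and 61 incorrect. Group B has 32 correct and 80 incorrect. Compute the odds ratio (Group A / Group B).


Odds_A = 69/61 = 1.1311
Odds_B = 32/80 = 0.4
OR = Odds_A / Odds_B = 1.1311 / 0.4
Exactly, OR = (69 * 80) / (61 * 32) = 5520 / 1952
OR = 2.8279

2.8279


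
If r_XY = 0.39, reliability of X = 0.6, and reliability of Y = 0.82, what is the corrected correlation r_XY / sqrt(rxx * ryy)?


r_corrected = rxy / sqrt(rxx * ryy)
= 0.39 / sqrt(0.6 * 0.82)
= 0.39 / sqrt(0.492)
= 0.39 / 0.701427
r_corrected = 0.556

0.556


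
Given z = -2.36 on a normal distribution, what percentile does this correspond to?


CDF(z) = 0.5 * (1 + erf(z/sqrt(2)))
erf(-1.6688) = -0.9817
CDF = 0.0091
Percentile rank = 0.0091 * 100 = 0.91

0.91


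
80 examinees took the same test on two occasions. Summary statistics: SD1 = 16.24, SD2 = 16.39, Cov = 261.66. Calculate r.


r = cov(X,Y) / (SD_X * SD_Y)
r = 261.66 / (16.24 * 16.39)
r = 261.66 / 266.1736
r = 0.983

0.983


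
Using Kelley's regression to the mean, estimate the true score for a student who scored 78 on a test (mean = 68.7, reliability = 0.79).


T_est = rxx * X + (1 - rxx) * mean
T_est = 0.79 * 78 + 0.21 * 68.7
T_est = 61.62 + 14.427
T_est = 76.047

76.047


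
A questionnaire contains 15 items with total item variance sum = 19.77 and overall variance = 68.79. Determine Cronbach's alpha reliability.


alpha = (k/(k-1)) * (1 - sum(si^2)/s_total^2)
= (15/14) * (1 - 19.77/68.79)
alpha = 0.7635

0.7635


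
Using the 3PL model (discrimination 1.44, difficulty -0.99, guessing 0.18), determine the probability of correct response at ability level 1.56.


logit = 1.44*(1.56 - -0.99) = 3.672
P* = 1/(1 + exp(-3.672)) = 0.9752
P = 0.18 + (1 - 0.18) * 0.9752
P = 0.9797

0.9797


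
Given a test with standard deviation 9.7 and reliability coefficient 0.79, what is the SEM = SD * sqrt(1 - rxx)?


SEM = SD * sqrt(1 - rxx)
SEM = 9.7 * sqrt(1 - 0.79)
SEM = 9.7 * sqrt(0.21) = 9.7 * 0.458258
SEM = 4.4451

4.4451


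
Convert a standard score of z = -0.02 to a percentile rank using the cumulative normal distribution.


CDF(z) = 0.5 * (1 + erf(z/sqrt(2)))
erf(-0.0141) = -0.016
CDF = 0.492
Percentile rank = 0.492 * 100 = 49.2

49.2


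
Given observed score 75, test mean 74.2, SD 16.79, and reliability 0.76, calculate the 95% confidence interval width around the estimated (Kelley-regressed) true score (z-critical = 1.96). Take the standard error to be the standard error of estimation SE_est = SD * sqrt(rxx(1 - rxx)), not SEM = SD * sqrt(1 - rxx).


True score estimate = 0.76*75 + 0.24*74.2 = 74.808
SE_est = SD * sqrt(rxx * (1 - rxx)) = 16.79 * sqrt(0.76 * 0.24) = 16.79 * sqrt(0.1824) = 7.170726
CI = T_est +/- z * SE_est, so width = 2 * z * SE_est = 2 * 1.96 * 7.170726
Width = 28.1092

28.1092


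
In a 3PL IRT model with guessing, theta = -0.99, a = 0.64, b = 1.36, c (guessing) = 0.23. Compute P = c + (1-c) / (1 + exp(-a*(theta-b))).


logit = 0.64*(-0.99 - 1.36) = -1.504
P* = 1/(1 + exp(--1.504)) = 0.1818
P = 0.23 + (1 - 0.23) * 0.1818
P = 0.37

0.37


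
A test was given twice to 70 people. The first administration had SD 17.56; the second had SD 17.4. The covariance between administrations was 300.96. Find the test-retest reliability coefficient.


r = cov(X,Y) / (SD_X * SD_Y)
r = 300.96 / (17.56 * 17.4)
r = 300.96 / 305.544
r = 0.985

0.985


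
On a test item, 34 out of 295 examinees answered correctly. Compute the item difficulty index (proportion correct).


Item difficulty p = number correct / total examinees
p = 34 / 295
p = 0.1153

0.1153


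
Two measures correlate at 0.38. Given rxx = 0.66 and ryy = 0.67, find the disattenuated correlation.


r_corrected = rxy / sqrt(rxx * ryy)
= 0.38 / sqrt(0.66 * 0.67)
= 0.38 / sqrt(0.4422)
= 0.38 / 0.664981
r_corrected = 0.5714

0.5714


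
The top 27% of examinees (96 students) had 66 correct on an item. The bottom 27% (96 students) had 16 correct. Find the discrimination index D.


p_upper = 66/96 = 0.6875
p_lower = 16/96 = 0.1667
D = 0.6875 - 0.1667 = 0.5208

0.5208


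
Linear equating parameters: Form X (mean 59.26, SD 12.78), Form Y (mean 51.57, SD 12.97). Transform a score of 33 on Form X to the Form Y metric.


slope = SD_Y / SD_X = 12.97 / 12.78 ~ 1.0149
intercept = mean_Y - slope * mean_X = 51.57 - (12.97 / 12.78) * 59.26 ~ -8.571
Y = slope * X + intercept. To avoid rounding drift from the rounded slope/intercept, evaluate the equivalent form Y = mean_Y + SD_Y * (X - mean_X) / SD_X at full precision:
Y = 51.57 + 12.97 * (33 - 59.26) / 12.78
Y = 51.57 - 12.97 * 26.26 / 12.78
Y = 51.57 - 340.5922 / 12.78
Y = 51.57 - 26.6504
Y = 24.9196

24.9196


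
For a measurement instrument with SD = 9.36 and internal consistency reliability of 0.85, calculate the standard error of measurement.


SEM = SD * sqrt(1 - rxx)
SEM = 9.36 * sqrt(1 - 0.85)
SEM = 9.36 * sqrt(0.15) = 9.36 * 0.387298
SEM = 3.6251

3.6251


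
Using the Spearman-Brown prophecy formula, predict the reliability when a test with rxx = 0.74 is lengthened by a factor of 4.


r_new = (n * rxx) / (1 + (n-1) * rxx)
r_new = (4 * 0.74) / (1 + 3 * 0.74)
r_new = 2.96 / 3.22
r_new = 0.9193

0.9193


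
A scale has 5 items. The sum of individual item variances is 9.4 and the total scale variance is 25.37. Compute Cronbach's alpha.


alpha = (k/(k-1)) * (1 - sum(si^2)/s_total^2)
= (5/4) * (1 - 9.4/25.37)
alpha = 0.7869

0.7869


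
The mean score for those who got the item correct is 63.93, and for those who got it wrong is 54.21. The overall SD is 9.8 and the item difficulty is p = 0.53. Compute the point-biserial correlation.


q = 1 - p = 0.47
rpb = ((M1 - M0) / SD) * sqrt(p * q)
rpb = ((63.93 - 54.21) / 9.8) * sqrt(0.53 * 0.47)
rpb = 0.495

0.495


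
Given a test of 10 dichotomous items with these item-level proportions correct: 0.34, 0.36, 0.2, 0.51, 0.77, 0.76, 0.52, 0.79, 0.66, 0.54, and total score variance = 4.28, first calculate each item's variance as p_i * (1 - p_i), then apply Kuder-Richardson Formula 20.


For each item, compute p_i * q_i:
  Item 1: 0.34 * 0.66 = 0.2244
  Item 2: 0.36 * 0.64 = 0.2304
  Item 3: 0.2 * 0.8 = 0.16
  Item 4: 0.51 * 0.49 = 0.2499
  Item 5: 0.77 * 0.23 = 0.1771
  Item 6: 0.76 * 0.24 = 0.1824
  Item 7: 0.52 * 0.48 = 0.2496
  Item 8: 0.79 * 0.21 = 0.1659
  Item 9: 0.66 * 0.34 = 0.2244
  Item 10: 0.54 * 0.46 = 0.2484
Sum(p_i * q_i) = 0.2244 + 0.2304 + 0.16 + 0.2499 + 0.1771 + 0.1824 + 0.2496 + 0.1659 + 0.2244 + 0.2484 = 2.1125
KR-20 = (k/(k-1)) * (1 - Sum(p_i*q_i) / Var_total)
= (10/9) * (1 - 2.1125/4.28)
= 1.1111 * 0.5064
KR-20 = 0.5627

0.5627


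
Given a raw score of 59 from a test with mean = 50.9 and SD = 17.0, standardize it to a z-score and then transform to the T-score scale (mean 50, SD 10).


z = (X - mean) / SD = (59 - 50.9) / 17.0
z = 8.1 / 17.0
z = 0.4765
T-score = T = 50 + 10z
Carry z at full precision (z = 8.1 / 17.0) into the conversion:
T-score = 50 + 10 * (8.1 / 17.0) = 50 + 81 / 17.0
T-score = 50 + 4.7647
T-score = 54.7647

54.7647


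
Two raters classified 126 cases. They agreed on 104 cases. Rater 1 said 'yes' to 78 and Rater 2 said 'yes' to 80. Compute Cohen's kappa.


P_o = 104/126 = 0.825397
P_e = (78*80 + 48*46) / 15876 = 0.532124
kappa = (P_o - P_e) / (1 - P_e)
kappa = (0.825397 - 0.532124) / (1 - 0.532124)
kappa = 0.6268

0.6268


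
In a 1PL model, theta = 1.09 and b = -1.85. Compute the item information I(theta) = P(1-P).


P = 1/(1+exp(-(1.09--1.85))) = 0.9498
I = P*(1-P) = 0.9498 * 0.0502
I = 0.0477

0.0477


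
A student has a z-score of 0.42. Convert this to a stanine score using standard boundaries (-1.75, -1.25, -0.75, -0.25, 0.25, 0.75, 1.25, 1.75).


Stanine boundaries: [-1.75, -1.25, -0.75, -0.25, 0.25, 0.75, 1.25, 1.75]
z = 0.42
Check each boundary:
  z >= -1.75 -> could be stanine 2
  z >= -1.25 -> could be stanine 3
  z >= -0.75 -> could be stanine 4
  z >= -0.25 -> could be stanine 5
  z >= 0.25 -> could be stanine 6
  z < 0.75
  z < 1.25
  z < 1.75
Highest qualifying boundary gives stanine = 6

6


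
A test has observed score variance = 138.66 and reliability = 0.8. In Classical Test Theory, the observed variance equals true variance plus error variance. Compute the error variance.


var_true = rxx * var_obs = 0.8 * 138.66 = 110.928
var_error = var_obs - var_true
var_error = 138.66 - 110.928
var_error = 27.732

27.732


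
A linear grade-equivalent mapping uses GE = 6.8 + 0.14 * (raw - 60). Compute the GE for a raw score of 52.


raw - median = 52 - 60 = -8
slope * diff = 0.14 * -8 = -1.12
GE = 6.8 + -1.12
GE = 5.68

5.68


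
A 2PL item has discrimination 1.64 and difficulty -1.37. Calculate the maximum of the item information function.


For 2PL, max info at theta = b = -1.37
I_max = a^2 / 4 = 1.64^2 / 4
= 2.6896 / 4
I_max = 0.6724

0.6724


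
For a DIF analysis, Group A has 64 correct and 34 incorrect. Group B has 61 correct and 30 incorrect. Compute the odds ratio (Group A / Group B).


Odds_A = 64/34 = 1.8824
Odds_B = 61/30 = 2.0333
OR = Odds_A / Odds_B = 1.8824 / 2.0333
Exactly, OR = (64 * 30) / (34 * 61) = 1920 / 2074
OR = 0.9257

0.9257


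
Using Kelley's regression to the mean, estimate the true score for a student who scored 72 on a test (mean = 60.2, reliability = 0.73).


T_est = rxx * X + (1 - rxx) * mean
T_est = 0.73 * 72 + 0.27 * 60.2
T_est = 52.56 + 16.254
T_est = 68.814

68.814


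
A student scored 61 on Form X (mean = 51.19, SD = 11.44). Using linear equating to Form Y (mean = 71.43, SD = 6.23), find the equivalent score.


slope = SD_Y / SD_X = 6.23 / 11.44 ~ 0.5446
intercept = mean_Y - slope * mean_X = 71.43 - (6.23 / 11.44) * 51.19 ~ 43.5529
Y = slope * X + intercept. To avoid rounding drift from the rounded slope/intercept, evaluate the equivalent form Y = mean_Y + SD_Y * (X - mean_X) / SD_X at full precision:
Y = 71.43 + 6.23 * (61 - 51.19) / 11.44
Y = 71.43 + 6.23 * 9.81 / 11.44
Y = 71.43 + 61.1163 / 11.44
Y = 71.43 + 5.3423
Y = 76.7723

76.7723


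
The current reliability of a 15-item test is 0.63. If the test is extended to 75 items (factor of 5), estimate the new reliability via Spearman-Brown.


r_new = (n * rxx) / (1 + (n-1) * rxx)
r_new = (5 * 0.63) / (1 + 4 * 0.63)
r_new = 3.15 / 3.52
r_new = 0.8949

0.8949


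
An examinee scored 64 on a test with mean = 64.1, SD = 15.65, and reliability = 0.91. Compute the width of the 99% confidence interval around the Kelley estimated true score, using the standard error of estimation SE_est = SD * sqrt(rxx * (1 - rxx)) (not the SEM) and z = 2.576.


True score estimate = 0.91*64 + 0.09*64.1 = 64.009
SE_est = SD * sqrt(rxx * (1 - rxx)) = 15.65 * sqrt(0.91 * 0.09) = 15.65 * sqrt(0.0819) = 4.478745
CI = T_est +/- z * SE_est, so width = 2 * z * SE_est = 2 * 2.576 * 4.478745
Width = 23.0745

23.0745


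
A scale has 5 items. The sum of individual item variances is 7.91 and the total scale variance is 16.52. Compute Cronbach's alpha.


alpha = (k/(k-1)) * (1 - sum(si^2)/s_total^2)
= (5/4) * (1 - 7.91/16.52)
alpha = 0.6515

0.6515


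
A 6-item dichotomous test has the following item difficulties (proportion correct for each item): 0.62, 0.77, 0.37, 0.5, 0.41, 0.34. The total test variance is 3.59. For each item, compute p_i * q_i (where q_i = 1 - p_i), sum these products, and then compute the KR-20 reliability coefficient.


For each item, compute p_i * q_i:
  Item 1: 0.62 * 0.38 = 0.2356
  Item 2: 0.77 * 0.23 = 0.1771
  Item 3: 0.37 * 0.63 = 0.2331
  Item 4: 0.5 * 0.5 = 0.25
  Item 5: 0.41 * 0.59 = 0.2419
  Item 6: 0.34 * 0.66 = 0.2244
Sum(p_i * q_i) = 0.2356 + 0.1771 + 0.2331 + 0.25 + 0.2419 + 0.2244 = 1.3621
KR-20 = (k/(k-1)) * (1 - Sum(p_i*q_i) / Var_total)
= (6/5) * (1 - 1.3621/3.59)
= 1.2 * 0.6206
KR-20 = 0.7447

0.7447


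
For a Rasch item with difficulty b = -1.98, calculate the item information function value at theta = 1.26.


P = 1/(1+exp(-(1.26--1.98))) = 0.9623
I = P*(1-P) = 0.9623 * 0.0377
I = 0.0363

0.0363


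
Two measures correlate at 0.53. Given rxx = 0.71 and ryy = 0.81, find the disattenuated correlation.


r_corrected = rxy / sqrt(rxx * ryy)
= 0.53 / sqrt(0.71 * 0.81)
= 0.53 / sqrt(0.5751)
= 0.53 / 0.758353
r_corrected = 0.6989

0.6989


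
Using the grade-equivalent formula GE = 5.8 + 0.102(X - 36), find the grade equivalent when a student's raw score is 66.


raw - median = 66 - 36 = 30
slope * diff = 0.102 * 30 = 3.06
GE = 5.8 + 3.06
GE = 8.86

8.86


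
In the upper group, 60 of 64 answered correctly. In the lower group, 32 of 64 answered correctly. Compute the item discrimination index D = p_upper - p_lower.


p_upper = 60/64 = 0.9375
p_lower = 32/64 = 0.5
D = 0.9375 - 0.5 = 0.4375

0.4375


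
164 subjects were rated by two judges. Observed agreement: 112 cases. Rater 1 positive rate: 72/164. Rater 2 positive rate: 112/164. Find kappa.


P_o = 112/164 = 0.682927
P_e = (72*112 + 92*52) / 26896 = 0.477692
kappa = (P_o - P_e) / (1 - P_e)
kappa = (0.682927 - 0.477692) / (1 - 0.477692)
kappa = 0.3929

0.3929


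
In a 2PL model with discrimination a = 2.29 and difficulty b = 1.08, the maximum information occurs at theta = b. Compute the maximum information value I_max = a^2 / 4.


For 2PL, max info at theta = b = 1.08
I_max = a^2 / 4 = 2.29^2 / 4
= 5.2441 / 4
I_max = 1.311

1.311


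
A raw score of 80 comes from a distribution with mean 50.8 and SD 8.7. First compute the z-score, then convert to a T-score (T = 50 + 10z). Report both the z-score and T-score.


z = (X - mean) / SD = (80 - 50.8) / 8.7
z = 29.2 / 8.7
z = 3.3563
T-score = T = 50 + 10z
Carry z at full precision (z = 29.2 / 8.7) into the conversion:
T-score = 50 + 10 * (29.2 / 8.7) = 50 + 292 / 8.7
T-score = 50 + 33.5632
T-score = 83.5632

83.5632


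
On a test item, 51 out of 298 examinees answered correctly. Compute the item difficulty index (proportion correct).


Item difficulty p = number correct / total examinees
p = 51 / 298
p = 0.1711

0.1711


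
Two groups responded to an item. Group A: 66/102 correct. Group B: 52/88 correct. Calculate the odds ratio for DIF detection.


Odds_A = 66/36 = 1.8333
Odds_B = 52/36 = 1.4444
OR = Odds_A / Odds_B = 1.8333 / 1.4444
Exactly, OR = (66 * 36) / (36 * 52) = 2376 / 1872
OR = 1.2692

1.2692


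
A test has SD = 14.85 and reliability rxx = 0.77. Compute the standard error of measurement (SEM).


SEM = SD * sqrt(1 - rxx)
SEM = 14.85 * sqrt(1 - 0.77)
SEM = 14.85 * sqrt(0.23) = 14.85 * 0.479583
SEM = 7.1218

7.1218


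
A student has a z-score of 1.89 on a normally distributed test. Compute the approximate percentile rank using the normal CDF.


CDF(z) = 0.5 * (1 + erf(z/sqrt(2)))
erf(1.3364) = 0.9412
CDF = 0.9706
Percentile rank = 0.9706 * 100 = 97.06

97.06


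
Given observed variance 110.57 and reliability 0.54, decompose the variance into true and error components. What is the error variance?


var_true = rxx * var_obs = 0.54 * 110.57 = 59.7078
var_error = var_obs - var_true
var_error = 110.57 - 59.7078
var_error = 50.8622

50.8622


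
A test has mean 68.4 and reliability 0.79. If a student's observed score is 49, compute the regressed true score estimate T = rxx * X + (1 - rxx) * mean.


T_est = rxx * X + (1 - rxx) * mean
T_est = 0.79 * 49 + 0.21 * 68.4
T_est = 38.71 + 14.364
T_est = 53.074

53.074


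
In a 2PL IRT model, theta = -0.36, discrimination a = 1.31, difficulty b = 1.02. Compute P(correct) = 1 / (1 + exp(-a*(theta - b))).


a*(theta - b) = 1.31 * (-0.36 - 1.02) = -1.8078
exp(--1.8078) = 6.097
P = 1 / (1 + 6.097)
P = 0.1409

0.1409


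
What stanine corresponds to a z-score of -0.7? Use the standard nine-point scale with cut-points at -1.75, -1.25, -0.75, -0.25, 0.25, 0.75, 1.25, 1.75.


Stanine boundaries: [-1.75, -1.25, -0.75, -0.25, 0.25, 0.75, 1.25, 1.75]
z = -0.7
Check each boundary:
  z >= -1.75 -> could be stanine 2
  z >= -1.25 -> could be stanine 3
  z >= -0.75 -> could be stanine 4
  z < -0.25
  z < 0.25
  z < 0.75
  z < 1.25
  z < 1.75
Highest qualifying boundary gives stanine = 4

4


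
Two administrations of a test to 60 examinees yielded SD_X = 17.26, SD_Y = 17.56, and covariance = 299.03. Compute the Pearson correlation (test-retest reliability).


r = cov(X,Y) / (SD_X * SD_Y)
r = 299.03 / (17.26 * 17.56)
r = 299.03 / 303.0856
r = 0.9866

0.9866


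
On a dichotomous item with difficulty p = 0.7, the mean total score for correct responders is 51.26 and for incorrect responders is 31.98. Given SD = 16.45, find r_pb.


q = 1 - p = 0.3
rpb = ((M1 - M0) / SD) * sqrt(p * q)
rpb = ((51.26 - 31.98) / 16.45) * sqrt(0.7 * 0.3)
rpb = 0.5371

0.5371


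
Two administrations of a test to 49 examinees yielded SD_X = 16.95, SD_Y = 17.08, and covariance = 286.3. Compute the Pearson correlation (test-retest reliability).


r = cov(X,Y) / (SD_X * SD_Y)
r = 286.3 / (16.95 * 17.08)
r = 286.3 / 289.506
r = 0.9889

0.9889


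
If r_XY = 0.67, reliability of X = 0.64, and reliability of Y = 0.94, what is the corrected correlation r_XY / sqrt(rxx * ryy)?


r_corrected = rxy / sqrt(rxx * ryy)
= 0.67 / sqrt(0.64 * 0.94)
= 0.67 / sqrt(0.6016)
= 0.67 / 0.775629
r_corrected = 0.8638

0.8638


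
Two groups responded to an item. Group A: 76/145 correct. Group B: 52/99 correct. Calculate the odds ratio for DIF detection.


Odds_A = 76/69 = 1.1014
Odds_B = 52/47 = 1.1064
OR = Odds_A / Odds_B = 1.1014 / 1.1064
Exactly, OR = (76 * 47) / (69 * 52) = 3572 / 3588
OR = 0.9955

0.9955


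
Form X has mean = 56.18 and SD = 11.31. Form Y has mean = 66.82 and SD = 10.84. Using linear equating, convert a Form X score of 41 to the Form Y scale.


slope = SD_Y / SD_X = 10.84 / 11.31 ~ 0.9584
intercept = mean_Y - slope * mean_X = 66.82 - (10.84 / 11.31) * 56.18 ~ 12.9746
Y = slope * X + intercept. To avoid rounding drift from the rounded slope/intercept, evaluate the equivalent form Y = mean_Y + SD_Y * (X - mean_X) / SD_X at full precision:
Y = 66.82 + 10.84 * (41 - 56.18) / 11.31
Y = 66.82 - 10.84 * 15.18 / 11.31
Y = 66.82 - 164.5512 / 11.31
Y = 66.82 - 14.5492
Y = 52.2708

52.2708


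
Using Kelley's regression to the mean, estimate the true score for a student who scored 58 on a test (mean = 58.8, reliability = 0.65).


T_est = rxx * X + (1 - rxx) * mean
T_est = 0.65 * 58 + 0.35 * 58.8
T_est = 37.7 + 20.58
T_est = 58.28

58.28


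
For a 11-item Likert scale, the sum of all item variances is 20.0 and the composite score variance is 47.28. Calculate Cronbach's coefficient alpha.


alpha = (k/(k-1)) * (1 - sum(si^2)/s_total^2)
= (11/10) * (1 - 20.0/47.28)
alpha = 0.6347

0.6347


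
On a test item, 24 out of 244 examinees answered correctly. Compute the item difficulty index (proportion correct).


Item difficulty p = number correct / total examinees
p = 24 / 244
p = 0.0984

0.0984


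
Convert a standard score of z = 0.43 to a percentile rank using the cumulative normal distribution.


CDF(z) = 0.5 * (1 + erf(z/sqrt(2)))
erf(0.3041) = 0.3328
CDF = 0.6664
Percentile rank = 0.6664 * 100 = 66.64

66.64


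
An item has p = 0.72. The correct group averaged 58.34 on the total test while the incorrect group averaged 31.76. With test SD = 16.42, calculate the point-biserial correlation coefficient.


q = 1 - p = 0.28
rpb = ((M1 - M0) / SD) * sqrt(p * q)
rpb = ((58.34 - 31.76) / 16.42) * sqrt(0.72 * 0.28)
rpb = 0.7268

0.7268


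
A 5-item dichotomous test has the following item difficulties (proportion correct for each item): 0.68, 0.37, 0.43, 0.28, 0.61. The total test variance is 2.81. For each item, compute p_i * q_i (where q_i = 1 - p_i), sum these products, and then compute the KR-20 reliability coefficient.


For each item, compute p_i * q_i:
  Item 1: 0.68 * 0.32 = 0.2176
  Item 2: 0.37 * 0.63 = 0.2331
  Item 3: 0.43 * 0.57 = 0.2451
  Item 4: 0.28 * 0.72 = 0.2016
  Item 5: 0.61 * 0.39 = 0.2379
Sum(p_i * q_i) = 0.2176 + 0.2331 + 0.2451 + 0.2016 + 0.2379 = 1.1353
KR-20 = (k/(k-1)) * (1 - Sum(p_i*q_i) / Var_total)
= (5/4) * (1 - 1.1353/2.81)
= 1.25 * 0.596
KR-20 = 0.745

0.745


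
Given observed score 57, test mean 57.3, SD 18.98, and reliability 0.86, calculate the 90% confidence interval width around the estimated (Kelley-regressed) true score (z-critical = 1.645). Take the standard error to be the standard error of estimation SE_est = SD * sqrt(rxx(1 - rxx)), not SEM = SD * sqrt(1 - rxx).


True score estimate = 0.86*57 + 0.14*57.3 = 57.042
SE_est = SD * sqrt(rxx * (1 - rxx)) = 18.98 * sqrt(0.86 * 0.14) = 18.98 * sqrt(0.1204) = 6.585814
CI = T_est +/- z * SE_est, so width = 2 * z * SE_est = 2 * 1.645 * 6.585814
Width = 21.6673

21.6673


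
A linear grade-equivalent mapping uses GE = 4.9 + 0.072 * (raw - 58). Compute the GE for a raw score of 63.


raw - median = 63 - 58 = 5
slope * diff = 0.072 * 5 = 0.36
GE = 4.9 + 0.36
GE = 5.26

5.26


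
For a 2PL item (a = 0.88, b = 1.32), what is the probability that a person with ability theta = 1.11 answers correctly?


a*(theta - b) = 0.88 * (1.11 - 1.32) = -0.1848
exp(--0.1848) = 1.203
P = 1 / (1 + 1.203)
P = 0.4539

0.4539


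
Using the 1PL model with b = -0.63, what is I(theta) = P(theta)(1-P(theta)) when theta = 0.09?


P = 1/(1+exp(-(0.09--0.63))) = 0.6726
I = P*(1-P) = 0.6726 * 0.3274
I = 0.2202

0.2202


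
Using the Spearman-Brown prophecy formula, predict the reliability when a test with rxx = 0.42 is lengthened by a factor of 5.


r_new = (n * rxx) / (1 + (n-1) * rxx)
r_new = (5 * 0.42) / (1 + 4 * 0.42)
r_new = 2.1 / 2.68
r_new = 0.7836

0.7836


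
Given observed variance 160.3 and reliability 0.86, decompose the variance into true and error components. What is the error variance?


var_true = rxx * var_obs = 0.86 * 160.3 = 137.858
var_error = var_obs - var_true
var_error = 160.3 - 137.858
var_error = 22.442

22.442


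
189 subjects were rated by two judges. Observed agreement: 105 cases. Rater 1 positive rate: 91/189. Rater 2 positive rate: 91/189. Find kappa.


P_o = 105/189 = 0.555556
P_e = (91*91 + 98*98) / 35721 = 0.500686
kappa = (P_o - P_e) / (1 - P_e)
kappa = (0.555556 - 0.500686) / (1 - 0.500686)
kappa = 0.1099

0.1099


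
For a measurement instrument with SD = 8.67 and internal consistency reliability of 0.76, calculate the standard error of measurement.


SEM = SD * sqrt(1 - rxx)
SEM = 8.67 * sqrt(1 - 0.76)
SEM = 8.67 * sqrt(0.24) = 8.67 * 0.489898
SEM = 4.2474

4.2474


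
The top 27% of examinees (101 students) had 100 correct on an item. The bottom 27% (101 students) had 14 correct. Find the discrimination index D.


p_upper = 100/101 = 0.9901
p_lower = 14/101 = 0.1386
D = 0.9901 - 0.1386 = 0.8515

0.8515


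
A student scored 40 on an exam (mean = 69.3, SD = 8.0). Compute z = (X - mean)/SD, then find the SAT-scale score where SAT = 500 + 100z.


z = (X - mean) / SD = (40 - 69.3) / 8.0
z = -29.3 / 8.0
z = -3.6625
SAT-scale = SAT = 500 + 100z
Carry z at full precision (z = -29.3 / 8.0) into the conversion:
SAT-scale = 500 + 100 * (-29.3 / 8.0) = 500 + -2930 / 8.0
SAT-scale = 500 + -366.25
SAT-scale = 133.75

133.75


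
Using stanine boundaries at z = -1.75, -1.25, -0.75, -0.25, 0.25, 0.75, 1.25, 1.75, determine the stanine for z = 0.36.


Stanine boundaries: [-1.75, -1.25, -0.75, -0.25, 0.25, 0.75, 1.25, 1.75]
z = 0.36
Check each boundary:
  z >= -1.75 -> could be stanine 2
  z >= -1.25 -> could be stanine 3
  z >= -0.75 -> could be stanine 4
  z >= -0.25 -> could be stanine 5
  z >= 0.25 -> could be stanine 6
  z < 0.75
  z < 1.25
  z < 1.75
Highest qualifying boundary gives stanine = 6

6


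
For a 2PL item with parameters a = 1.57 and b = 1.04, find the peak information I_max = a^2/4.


For 2PL, max info at theta = b = 1.04
I_max = a^2 / 4 = 1.57^2 / 4
= 2.4649 / 4
I_max = 0.6162

0.6162


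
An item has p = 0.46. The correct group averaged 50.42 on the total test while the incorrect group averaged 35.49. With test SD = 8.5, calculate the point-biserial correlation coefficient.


q = 1 - p = 0.54
rpb = ((M1 - M0) / SD) * sqrt(p * q)
rpb = ((50.42 - 35.49) / 8.5) * sqrt(0.46 * 0.54)
rpb = 0.8754

0.8754


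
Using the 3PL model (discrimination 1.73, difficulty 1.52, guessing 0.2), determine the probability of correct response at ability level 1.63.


logit = 1.73*(1.63 - 1.52) = 0.1903
P* = 1/(1 + exp(-0.1903)) = 0.5474
P = 0.2 + (1 - 0.2) * 0.5474
P = 0.6379

0.6379


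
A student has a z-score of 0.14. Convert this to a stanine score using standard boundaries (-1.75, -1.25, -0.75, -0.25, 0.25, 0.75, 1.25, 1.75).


Stanine boundaries: [-1.75, -1.25, -0.75, -0.25, 0.25, 0.75, 1.25, 1.75]
z = 0.14
Check each boundary:
  z >= -1.75 -> could be stanine 2
  z >= -1.25 -> could be stanine 3
  z >= -0.75 -> could be stanine 4
  z >= -0.25 -> could be stanine 5
  z < 0.25
  z < 0.75
  z < 1.25
  z < 1.75
Highest qualifying boundary gives stanine = 5

5


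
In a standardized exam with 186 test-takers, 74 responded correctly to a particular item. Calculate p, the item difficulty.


Item difficulty p = number correct / total examinees
p = 74 / 186
p = 0.3978

0.3978


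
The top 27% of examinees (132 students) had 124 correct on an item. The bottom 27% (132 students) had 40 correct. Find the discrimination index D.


p_upper = 124/132 = 0.9394
p_lower = 40/132 = 0.303
D = 0.9394 - 0.303 = 0.6364

0.6364


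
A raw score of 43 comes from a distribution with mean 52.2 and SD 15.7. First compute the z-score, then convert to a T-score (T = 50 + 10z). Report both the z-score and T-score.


z = (X - mean) / SD = (43 - 52.2) / 15.7
z = -9.2 / 15.7
z = -0.586
T-score = T = 50 + 10z
Carry z at full precision (z = -9.2 / 15.7) into the conversion:
T-score = 50 + 10 * (-9.2 / 15.7) = 50 + -92 / 15.7
T-score = 50 + -5.8599
T-score = 44.1401

44.1401


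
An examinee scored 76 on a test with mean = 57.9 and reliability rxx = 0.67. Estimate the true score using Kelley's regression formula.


T_est = rxx * X + (1 - rxx) * mean
T_est = 0.67 * 76 + 0.33 * 57.9
T_est = 50.92 + 19.107
T_est = 70.027

70.027


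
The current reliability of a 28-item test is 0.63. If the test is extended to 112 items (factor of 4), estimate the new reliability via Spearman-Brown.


r_new = (n * rxx) / (1 + (n-1) * rxx)
r_new = (4 * 0.63) / (1 + 3 * 0.63)
r_new = 2.52 / 2.89
r_new = 0.872

0.872


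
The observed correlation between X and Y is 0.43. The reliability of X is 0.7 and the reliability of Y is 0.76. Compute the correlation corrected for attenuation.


r_corrected = rxy / sqrt(rxx * ryy)
= 0.43 / sqrt(0.7 * 0.76)
= 0.43 / sqrt(0.532)
= 0.43 / 0.729383
r_corrected = 0.5895

0.5895


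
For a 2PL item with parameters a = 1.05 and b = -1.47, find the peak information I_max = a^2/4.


For 2PL, max info at theta = b = -1.47
I_max = a^2 / 4 = 1.05^2 / 4
= 1.1025 / 4
I_max = 0.2756

0.2756


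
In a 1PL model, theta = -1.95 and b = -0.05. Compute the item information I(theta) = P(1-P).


P = 1/(1+exp(-(-1.95--0.05))) = 0.1301
I = P*(1-P) = 0.1301 * 0.8699
I = 0.1132

0.1132


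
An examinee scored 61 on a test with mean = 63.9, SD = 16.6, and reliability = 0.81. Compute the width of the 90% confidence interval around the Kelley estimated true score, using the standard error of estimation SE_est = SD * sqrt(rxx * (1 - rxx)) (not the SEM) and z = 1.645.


True score estimate = 0.81*61 + 0.19*63.9 = 61.551
SE_est = SD * sqrt(rxx * (1 - rxx)) = 16.6 * sqrt(0.81 * 0.19) = 16.6 * sqrt(0.1539) = 6.512195
CI = T_est +/- z * SE_est, so width = 2 * z * SE_est = 2 * 1.645 * 6.512195
Width = 21.4251

21.4251


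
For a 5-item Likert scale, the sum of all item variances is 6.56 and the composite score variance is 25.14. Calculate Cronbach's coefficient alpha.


alpha = (k/(k-1)) * (1 - sum(si^2)/s_total^2)
= (5/4) * (1 - 6.56/25.14)
alpha = 0.9238

0.9238


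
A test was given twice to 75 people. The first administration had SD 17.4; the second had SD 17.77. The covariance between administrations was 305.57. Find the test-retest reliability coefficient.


r = cov(X,Y) / (SD_X * SD_Y)
r = 305.57 / (17.4 * 17.77)
r = 305.57 / 309.198
r = 0.9883

0.9883


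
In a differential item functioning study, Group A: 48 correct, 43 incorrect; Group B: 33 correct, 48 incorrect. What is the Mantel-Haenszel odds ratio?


Odds_A = 48/43 = 1.1163
Odds_B = 33/48 = 0.6875
OR = Odds_A / Odds_B = 1.1163 / 0.6875
Exactly, OR = (48 * 48) / (43 * 33) = 2304 / 1419
OR = 1.6237

1.6237


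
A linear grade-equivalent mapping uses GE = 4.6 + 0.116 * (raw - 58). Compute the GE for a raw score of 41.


raw - median = 41 - 58 = -17
slope * diff = 0.116 * -17 = -1.972
GE = 4.6 + -1.972
GE = 2.628

2.628


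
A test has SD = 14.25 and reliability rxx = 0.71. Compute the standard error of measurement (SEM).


SEM = SD * sqrt(1 - rxx)
SEM = 14.25 * sqrt(1 - 0.71)
SEM = 14.25 * sqrt(0.29) = 14.25 * 0.538516
SEM = 7.6739

7.6739


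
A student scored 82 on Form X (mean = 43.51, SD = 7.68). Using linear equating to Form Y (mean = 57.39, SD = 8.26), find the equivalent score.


slope = SD_Y / SD_X = 8.26 / 7.68 ~ 1.0755
intercept = mean_Y - slope * mean_X = 57.39 - (8.26 / 7.68) * 43.51 ~ 10.5941
Y = slope * X + intercept. To avoid rounding drift from the rounded slope/intercept, evaluate the equivalent form Y = mean_Y + SD_Y * (X - mean_X) / SD_X at full precision:
Y = 57.39 + 8.26 * (82 - 43.51) / 7.68
Y = 57.39 + 8.26 * 38.49 / 7.68
Y = 57.39 + 317.9274 / 7.68
Y = 57.39 + 41.3968
Y = 98.7868

98.7868


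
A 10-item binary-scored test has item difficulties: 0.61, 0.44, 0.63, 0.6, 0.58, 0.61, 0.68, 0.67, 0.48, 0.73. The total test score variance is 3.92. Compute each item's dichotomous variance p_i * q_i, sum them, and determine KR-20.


For each item, compute p_i * q_i:
  Item 1: 0.61 * 0.39 = 0.2379
  Item 2: 0.44 * 0.56 = 0.2464
  Item 3: 0.63 * 0.37 = 0.2331
  Item 4: 0.6 * 0.4 = 0.24
  Item 5: 0.58 * 0.42 = 0.2436
  Item 6: 0.61 * 0.39 = 0.2379
  Item 7: 0.68 * 0.32 = 0.2176
  Item 8: 0.67 * 0.33 = 0.2211
  Item 9: 0.48 * 0.52 = 0.2496
  Item 10: 0.73 * 0.27 = 0.1971
Sum(p_i * q_i) = 0.2379 + 0.2464 + 0.2331 + 0.24 + 0.2436 + 0.2379 + 0.2176 + 0.2211 + 0.2496 + 0.1971 = 2.3243
KR-20 = (k/(k-1)) * (1 - Sum(p_i*q_i) / Var_total)
= (10/9) * (1 - 2.3243/3.92)
= 1.1111 * 0.4071
KR-20 = 0.4523

0.4523


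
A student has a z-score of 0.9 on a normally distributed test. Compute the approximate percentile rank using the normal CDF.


CDF(z) = 0.5 * (1 + erf(z/sqrt(2)))
erf(0.6364) = 0.6319
CDF = 0.8159
Percentile rank = 0.8159 * 100 = 81.59

81.59


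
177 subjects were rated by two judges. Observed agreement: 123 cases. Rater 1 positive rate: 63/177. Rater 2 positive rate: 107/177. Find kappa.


P_o = 123/177 = 0.694915
P_e = (63*107 + 114*70) / 31329 = 0.469884
kappa = (P_o - P_e) / (1 - P_e)
kappa = (0.694915 - 0.469884) / (1 - 0.469884)
kappa = 0.4245

0.4245


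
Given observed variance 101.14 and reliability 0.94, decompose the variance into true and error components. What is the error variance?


var_true = rxx * var_obs = 0.94 * 101.14 = 95.0716
var_error = var_obs - var_true
var_error = 101.14 - 95.0716
var_error = 6.0684

6.0684


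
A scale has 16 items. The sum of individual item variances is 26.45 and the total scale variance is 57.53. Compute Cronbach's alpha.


alpha = (k/(k-1)) * (1 - sum(si^2)/s_total^2)
= (16/15) * (1 - 26.45/57.53)
alpha = 0.5763

0.5763


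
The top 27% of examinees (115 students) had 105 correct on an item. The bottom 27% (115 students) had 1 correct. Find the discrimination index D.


p_upper = 105/115 = 0.913
p_lower = 1/115 = 0.0087
D = 0.913 - 0.0087 = 0.9043

0.9043


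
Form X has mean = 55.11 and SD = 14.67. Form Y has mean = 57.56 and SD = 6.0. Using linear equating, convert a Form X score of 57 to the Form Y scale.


slope = SD_Y / SD_X = 6.0 / 14.67 ~ 0.409
intercept = mean_Y - slope * mean_X = 57.56 - (6.0 / 14.67) * 55.11 ~ 35.0201
Y = slope * X + intercept. To avoid rounding drift from the rounded slope/intercept, evaluate the equivalent form Y = mean_Y + SD_Y * (X - mean_X) / SD_X at full precision:
Y = 57.56 + 6.0 * (57 - 55.11) / 14.67
Y = 57.56 + 6.0 * 1.89 / 14.67
Y = 57.56 + 11.34 / 14.67
Y = 57.56 + 0.773
Y = 58.333

58.333


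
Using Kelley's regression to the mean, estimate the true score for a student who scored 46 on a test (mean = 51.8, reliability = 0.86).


T_est = rxx * X + (1 - rxx) * mean
T_est = 0.86 * 46 + 0.14 * 51.8
T_est = 39.56 + 7.252
T_est = 46.812

46.812


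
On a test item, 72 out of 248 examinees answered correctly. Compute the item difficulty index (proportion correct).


Item difficulty p = number correct / total examinees
p = 72 / 248
p = 0.2903

0.2903


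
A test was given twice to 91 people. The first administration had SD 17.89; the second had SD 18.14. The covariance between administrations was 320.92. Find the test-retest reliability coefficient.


r = cov(X,Y) / (SD_X * SD_Y)
r = 320.92 / (17.89 * 18.14)
r = 320.92 / 324.5246
r = 0.9889

0.9889


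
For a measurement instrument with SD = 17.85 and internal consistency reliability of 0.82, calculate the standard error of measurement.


SEM = SD * sqrt(1 - rxx)
SEM = 17.85 * sqrt(1 - 0.82)
SEM = 17.85 * sqrt(0.18) = 17.85 * 0.424264
SEM = 7.5731

7.5731


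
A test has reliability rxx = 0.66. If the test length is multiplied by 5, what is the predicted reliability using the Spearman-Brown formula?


r_new = (n * rxx) / (1 + (n-1) * rxx)
r_new = (5 * 0.66) / (1 + 4 * 0.66)
r_new = 3.3 / 3.64
r_new = 0.9066

0.9066


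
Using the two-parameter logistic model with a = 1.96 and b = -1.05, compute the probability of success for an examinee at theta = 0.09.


a*(theta - b) = 1.96 * (0.09 - -1.05) = 2.2344
exp(-2.2344) = 0.1071
P = 1 / (1 + 0.1071)
P = 0.9033

0.9033


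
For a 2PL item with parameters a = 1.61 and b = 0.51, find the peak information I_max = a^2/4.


For 2PL, max info at theta = b = 0.51
I_max = a^2 / 4 = 1.61^2 / 4
= 2.5921 / 4
I_max = 0.648

0.648


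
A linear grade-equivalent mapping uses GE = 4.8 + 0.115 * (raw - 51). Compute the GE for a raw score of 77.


raw - median = 77 - 51 = 26
slope * diff = 0.115 * 26 = 2.99
GE = 4.8 + 2.99
GE = 7.79

7.79


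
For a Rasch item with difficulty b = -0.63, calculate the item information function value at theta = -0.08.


P = 1/(1+exp(-(-0.08--0.63))) = 0.6341
I = P*(1-P) = 0.6341 * 0.3659
I = 0.232

0.232


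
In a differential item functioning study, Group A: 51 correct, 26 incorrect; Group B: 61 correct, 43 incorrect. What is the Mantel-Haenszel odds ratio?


Odds_A = 51/26 = 1.9615
Odds_B = 61/43 = 1.4186
OR = Odds_A / Odds_B = 1.9615 / 1.4186
Exactly, OR = (51 * 43) / (26 * 61) = 2193 / 1586
OR = 1.3827

1.3827


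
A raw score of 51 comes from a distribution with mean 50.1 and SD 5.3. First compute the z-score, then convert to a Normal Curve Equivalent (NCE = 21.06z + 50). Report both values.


z = (X - mean) / SD = (51 - 50.1) / 5.3
z = 0.9 / 5.3
z = 0.1698
NCE = NCE = 21.06z + 50
Carry z at full precision (z = 0.9 / 5.3) into the conversion:
NCE = 21.06 * (0.9 / 5.3) + 50 = 18.954 / 5.3 + 50
NCE = 3.5762 + 50
NCE = 53.5762

53.5762


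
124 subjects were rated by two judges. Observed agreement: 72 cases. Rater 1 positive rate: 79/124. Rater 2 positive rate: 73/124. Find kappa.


P_o = 72/124 = 0.580645
P_e = (79*73 + 45*51) / 15376 = 0.524324
kappa = (P_o - P_e) / (1 - P_e)
kappa = (0.580645 - 0.524324) / (1 - 0.524324)
kappa = 0.1184

0.1184


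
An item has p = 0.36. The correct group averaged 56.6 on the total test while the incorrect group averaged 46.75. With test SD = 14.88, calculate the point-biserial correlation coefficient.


q = 1 - p = 0.64
rpb = ((M1 - M0) / SD) * sqrt(p * q)
rpb = ((56.6 - 46.75) / 14.88) * sqrt(0.36 * 0.64)
rpb = 0.3177

0.3177


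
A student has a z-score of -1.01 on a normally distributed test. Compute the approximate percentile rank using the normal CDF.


CDF(z) = 0.5 * (1 + erf(z/sqrt(2)))
erf(-0.7142) = -0.6875
CDF = 0.1562
Percentile rank = 0.1562 * 100 = 15.62

15.62


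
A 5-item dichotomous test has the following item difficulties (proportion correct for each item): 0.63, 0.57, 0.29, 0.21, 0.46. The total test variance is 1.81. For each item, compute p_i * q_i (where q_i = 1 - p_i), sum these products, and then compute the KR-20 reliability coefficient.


For each item, compute p_i * q_i:
  Item 1: 0.63 * 0.37 = 0.2331
  Item 2: 0.57 * 0.43 = 0.2451
  Item 3: 0.29 * 0.71 = 0.2059
  Item 4: 0.21 * 0.79 = 0.1659
  Item 5: 0.46 * 0.54 = 0.2484
Sum(p_i * q_i) = 0.2331 + 0.2451 + 0.2059 + 0.1659 + 0.2484 = 1.0984
KR-20 = (k/(k-1)) * (1 - Sum(p_i*q_i) / Var_total)
= (5/4) * (1 - 1.0984/1.81)
= 1.25 * 0.3931
KR-20 = 0.4914

0.4914


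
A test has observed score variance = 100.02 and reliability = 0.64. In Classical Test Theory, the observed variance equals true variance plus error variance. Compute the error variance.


var_true = rxx * var_obs = 0.64 * 100.02 = 64.0128
var_error = var_obs - var_true
var_error = 100.02 - 64.0128
var_error = 36.0072

36.0072


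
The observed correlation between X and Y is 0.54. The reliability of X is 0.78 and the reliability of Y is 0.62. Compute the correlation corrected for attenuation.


r_corrected = rxy / sqrt(rxx * ryy)
= 0.54 / sqrt(0.78 * 0.62)
= 0.54 / sqrt(0.4836)
= 0.54 / 0.695414
r_corrected = 0.7765

0.7765


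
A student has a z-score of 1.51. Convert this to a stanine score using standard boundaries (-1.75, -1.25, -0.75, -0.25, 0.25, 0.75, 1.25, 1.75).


Stanine boundaries: [-1.75, -1.25, -0.75, -0.25, 0.25, 0.75, 1.25, 1.75]
z = 1.51
Check each boundary:
  z >= -1.75 -> could be stanine 2
  z >= -1.25 -> could be stanine 3
  z >= -0.75 -> could be stanine 4
  z >= -0.25 -> could be stanine 5
  z >= 0.25 -> could be stanine 6
  z >= 0.75 -> could be stanine 7
  z >= 1.25 -> could be stanine 8
  z < 1.75
Highest qualifying boundary gives stanine = 8

8
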